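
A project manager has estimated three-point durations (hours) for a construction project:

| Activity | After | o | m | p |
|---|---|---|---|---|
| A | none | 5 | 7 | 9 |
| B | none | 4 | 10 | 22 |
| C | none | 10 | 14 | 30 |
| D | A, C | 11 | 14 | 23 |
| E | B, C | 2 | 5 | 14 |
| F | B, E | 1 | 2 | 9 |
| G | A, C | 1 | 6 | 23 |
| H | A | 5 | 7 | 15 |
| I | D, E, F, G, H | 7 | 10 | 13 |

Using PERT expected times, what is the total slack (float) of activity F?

6 hours

te_A = (5 + 4·7 + 9)/6 = 42/6 = 7
te_B = (4 + 4·10 + 22)/6 = 66/6 = 11
te_C = (10 + 4·14 + 30)/6 = 96/6 = 16
te_D = (11 + 4·14 + 23)/6 = 90/6 = 15
te_E = (2 + 4·5 + 14)/6 = 36/6 = 6
te_F = (1 + 4·2 + 9)/6 = 18/6 = 3
te_G = (1 + 4·6 + 23)/6 = 48/6 = 8
te_H = (5 + 4·7 + 15)/6 = 48/6 = 8
te_I = (7 + 4·10 + 13)/6 = 60/6 = 10

Forward pass:
ES_A = 0; EF_A = 7
ES_B = 0; EF_B = 11
ES_C = 0; EF_C = 16
ES_D = max(EF_A=7, EF_C=16) = 16; EF_D = 16+15 = 31
ES_E = max(EF_B=11, EF_C=16) = 16; EF_E = 16+6 = 22
ES_F = max(EF_B=11, EF_E=22) = 22; EF_F = 22+3 = 25
ES_G = max(EF_A=7, EF_C=16) = 16; EF_G = 16+8 = 24
ES_H = 7; EF_H = 7+8 = 15
ES_I = max(EF_D=31, EF_E=22, EF_F=25, EF_G=24, EF_H=15) = 31; EF_I = 31+10 = 41
Expected project duration μ = 41 hours. Critical path: C → D → I.

Backward pass:
LF_I = 41; LS_I = 41−10 = 31
LF_H = LS_I = 31; LS_H = 31−8 = 23
LF_G = LS_I = 31; LS_G = 31−8 = 23
LF_F = LS_I = 31; LS_F = 31−3 = 28
LF_E = min(LS_F=28, LS_I=31) = 28; LS_E = 28−6 = 22
LF_D = LS_I = 31; LS_D = 31−15 = 16
LF_C = min(LS_D=16, LS_E=22, LS_G=23) = 16; LS_C = 16−16 = 0
LF_B = min(LS_E=22, LS_F=28) = 22; LS_B = 22−11 = 11
LF_A = min(LS_D=16, LS_G=23, LS_H=23) = 16; LS_A = 16−7 = 9
Slack_F = LS_F − ES_F = 28 − 22 = 6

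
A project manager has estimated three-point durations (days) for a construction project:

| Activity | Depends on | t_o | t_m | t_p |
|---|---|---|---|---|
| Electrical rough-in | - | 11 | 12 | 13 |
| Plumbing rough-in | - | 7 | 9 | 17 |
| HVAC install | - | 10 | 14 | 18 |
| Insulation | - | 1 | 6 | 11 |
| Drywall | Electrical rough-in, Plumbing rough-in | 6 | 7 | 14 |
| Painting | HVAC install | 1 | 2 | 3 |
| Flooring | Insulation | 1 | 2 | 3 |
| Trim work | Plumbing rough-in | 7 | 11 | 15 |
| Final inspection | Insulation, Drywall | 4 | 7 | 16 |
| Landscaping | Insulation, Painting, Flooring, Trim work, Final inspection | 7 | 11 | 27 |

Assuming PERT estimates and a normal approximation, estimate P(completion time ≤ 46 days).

0.887

te_Electrical rough-in = (11 + 4·12 + 13)/6 = 72/6 = 12; σ²_Electrical rough-in = ((13−11)/6)² = 0.111
te_Plumbing rough-in = (7 + 4·9 + 17)/6 = 60/6 = 10; σ²_Plumbing rough-in = ((17−7)/6)² = 2.778
te_HVAC install = (10 + 4·14 + 18)/6 = 84/6 = 14; σ²_HVAC install = ((18−10)/6)² = 1.778
te_Insulation = (1 + 4·6 + 11)/6 = 36/6 = 6; σ²_Insulation = ((11−1)/6)² = 2.778
te_Drywall = (6 + 4·7 + 14)/6 = 48/6 = 8; σ²_Drywall = ((14−6)/6)² = 1.778
te_Painting = (1 + 4·2 + 3)/6 = 12/6 = 2; σ²_Painting = ((3−1)/6)² = 0.111
te_Flooring = (1 + 4·2 + 3)/6 = 12/6 = 2; σ²_Flooring = ((3−1)/6)² = 0.111
te_Trim work = (7 + 4·11 + 15)/6 = 66/6 = 11; σ²_Trim work = ((15−7)/6)² = 1.778
te_Final inspection = (4 + 4·7 + 16)/6 = 48/6 = 8; σ²_Final inspection = ((16−4)/6)² = 4.000
te_Landscaping = (7 + 4·11 + 27)/6 = 78/6 = 13; σ²_Landscaping = ((27−7)/6)² = 11.111

Forward pass:
ES_Electrical rough-in = 0; EF_Electrical rough-in = 12
ES_Plumbing rough-in = 0; EF_Plumbing rough-in = 10
ES_HVAC install = 0; EF_HVAC install = 14
ES_Insulation = 0; EF_Insulation = 6
ES_Drywall = max(EF_Electrical rough-in=12, EF_Plumbing rough-in=10) = 12; EF_Drywall = 12+8 = 20
ES_Painting = 14; EF_Painting = 14+2 = 16
ES_Flooring = 6; EF_Flooring = 6+2 = 8
ES_Trim work = 10; EF_Trim work = 10+11 = 21
ES_Final inspection = max(EF_Insulation=6, EF_Drywall=20) = 20; EF_Final inspection = 20+8 = 28
ES_Landscaping = max(EF_Insulation=6, EF_Painting=16, EF_Flooring=8, EF_Trim work=21, EF_Final inspection=28) = 28; EF_Landscaping = 28+13 = 41
Expected project duration μ = 41 days. Critical path: Electrical rough-in → Drywall → Final inspection → Landscaping.

Variance along critical path = 0.111 + 1.778 + 4.000 + 11.111 = 17.000; σ = √17.000 = 4.123 days.
Z = (46 − 41) / 4.123 = 1.213
P(T ≤ 46) = Φ(1.213) ≈ 0.887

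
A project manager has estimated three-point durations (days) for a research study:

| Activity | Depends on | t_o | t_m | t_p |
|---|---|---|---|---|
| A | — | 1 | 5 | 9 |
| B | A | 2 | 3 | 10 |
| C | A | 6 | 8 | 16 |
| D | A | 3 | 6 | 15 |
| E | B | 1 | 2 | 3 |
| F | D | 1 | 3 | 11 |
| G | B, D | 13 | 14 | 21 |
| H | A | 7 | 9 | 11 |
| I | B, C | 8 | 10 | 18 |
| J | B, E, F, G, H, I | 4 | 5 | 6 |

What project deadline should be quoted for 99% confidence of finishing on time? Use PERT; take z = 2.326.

te_A = (1 + 4·5 + 9)/6 = 30/6 = 5; σ²_A = ((9−1)/6)² = 1.778
te_B = (2 + 4·3 + 10)/6 = 24/6 = 4; σ²_B = ((10−2)/6)² = 1.778
te_C = (6 + 4·8 + 16)/6 = 54/6 = 9; σ²_C = ((16−6)/6)² = 2.778
te_D = (3 + 4·6 + 15)/6 = 42/6 = 7; σ²_D = ((15−3)/6)² = 4.000
te_E = (1 + 4·2 + 3)/6 = 12/6 = 2; σ²_E = ((3−1)/6)² = 0.111
te_F = (1 + 4·3 + 11)/6 = 24/6 = 4; σ²_F = ((11−1)/6)² = 2.778
te_G = (13 + 4·14 + 21)/6 = 90/6 = 15; σ²_G = ((21−13)/6)² = 1.778
te_H = (7 + 4·9 + 11)/6 = 54/6 = 9; σ²_H = ((11−7)/6)² = 0.444
te_I = (8 + 4·10 + 18)/6 = 66/6 = 11; σ²_I = ((18−8)/6)² = 2.778
te_J = (4 + 4·5 + 6)/6 = 30/6 = 5; σ²_J = ((6−4)/6)² = 0.111

Forward pass:
ES_A = 0; EF_A = 5
ES_B = 5; EF_B = 5+4 = 9
ES_C = 5; EF_C = 5+9 = 14
ES_D = 5; EF_D = 5+7 = 12
ES_E = 9; EF_E = 9+2 = 11
ES_F = 12; EF_F = 12+4 = 16
ES_G = max(EF_B=9, EF_D=12) = 12; EF_G = 12+15 = 27
ES_H = 5; EF_H = 5+9 = 14
ES_I = max(EF_B=9, EF_C=14) = 14; EF_I = 14+11 = 25
ES_J = max(EF_B=9, EF_E=11, EF_F=16, EF_G=27, EF_H=14, EF_I=25) = 27; EF_J = 27+5 = 32
Expected project duration μ = 32 days. Critical path: A → D → G → J.

Variance along critical path = 1.778 + 4.000 + 1.778 + 0.111 = 7.667; σ = 2.769 days.
D = μ + z·σ = 32 + 2.326·2.769 = 38.4 days

38.4 days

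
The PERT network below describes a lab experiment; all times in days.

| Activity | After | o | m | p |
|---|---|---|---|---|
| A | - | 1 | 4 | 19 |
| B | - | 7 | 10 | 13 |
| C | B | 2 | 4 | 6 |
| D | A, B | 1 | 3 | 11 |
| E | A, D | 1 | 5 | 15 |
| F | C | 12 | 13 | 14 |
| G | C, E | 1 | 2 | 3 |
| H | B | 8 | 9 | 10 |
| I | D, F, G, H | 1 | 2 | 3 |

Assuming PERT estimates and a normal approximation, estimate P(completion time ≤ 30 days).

te_A = (1 + 4·4 + 19)/6 = 36/6 = 6; σ²_A = ((19−1)/6)² = 9.000
te_B = (7 + 4·10 + 13)/6 = 60/6 = 10; σ²_B = ((13−7)/6)² = 1.000
te_C = (2 + 4·4 + 6)/6 = 24/6 = 4; σ²_C = ((6−2)/6)² = 0.444
te_D = (1 + 4·3 + 11)/6 = 24/6 = 4; σ²_D = ((11−1)/6)² = 2.778
te_E = (1 + 4·5 + 15)/6 = 36/6 = 6; σ²_E = ((15−1)/6)² = 5.444
te_F = (12 + 4·13 + 14)/6 = 78/6 = 13; σ²_F = ((14−12)/6)² = 0.111
te_G = (1 + 4·2 + 3)/6 = 12/6 = 2; σ²_G = ((3−1)/6)² = 0.111
te_H = (8 + 4·9 + 10)/6 = 54/6 = 9; σ²_H = ((10−8)/6)² = 0.111
te_I = (1 + 4·2 + 3)/6 = 12/6 = 2; σ²_I = ((3−1)/6)² = 0.111

Forward pass:
ES_A = 0; EF_A = 6
ES_B = 0; EF_B = 10
ES_C = 10; EF_C = 10+4 = 14
ES_D = max(EF_A=6, EF_B=10) = 10; EF_D = 10+4 = 14
ES_E = max(EF_A=6, EF_D=14) = 14; EF_E = 14+6 = 20
ES_F = 14; EF_F = 14+13 = 27
ES_G = max(EF_C=14, EF_E=20) = 20; EF_G = 20+2 = 22
ES_H = 10; EF_H = 10+9 = 19
ES_I = max(EF_D=14, EF_F=27, EF_G=22, EF_H=19) = 27; EF_I = 27+2 = 29
Expected project duration μ = 29 days. Critical path: B → C → F → I.

Variance along critical path = 1.000 + 0.444 + 0.111 + 0.111 = 1.667; σ = √1.667 = 1.291 days.
Z = (30 − 29) / 1.291 = 0.775
P(T ≤ 30) = Φ(0.775) ≈ 0.781

0.781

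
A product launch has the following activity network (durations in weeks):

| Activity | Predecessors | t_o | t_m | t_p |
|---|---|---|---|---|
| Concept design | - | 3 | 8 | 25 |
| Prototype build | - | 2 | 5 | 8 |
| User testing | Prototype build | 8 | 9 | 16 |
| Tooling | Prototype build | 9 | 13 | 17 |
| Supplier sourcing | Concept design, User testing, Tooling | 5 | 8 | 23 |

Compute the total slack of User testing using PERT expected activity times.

te_Concept design = (3 + 4·8 + 25)/6 = 60/6 = 10
te_Prototype build = (2 + 4·5 + 8)/6 = 30/6 = 5
te_User testing = (8 + 4·9 + 16)/6 = 60/6 = 10
te_Tooling = (9 + 4·13 + 17)/6 = 78/6 = 13
te_Supplier sourcing = (5 + 4·8 + 23)/6 = 60/6 = 10

Forward pass:
ES_Concept design = 0; EF_Concept design = 10
ES_Prototype build = 0; EF_Prototype build = 5
ES_User testing = 5; EF_User testing = 5+10 = 15
ES_Tooling = 5; EF_Tooling = 5+13 = 18
ES_Supplier sourcing = max(EF_Concept design=10, EF_User testing=15, EF_Tooling=18) = 18; EF_Supplier sourcing = 18+10 = 28
Expected project duration μ = 28 weeks. Critical path: Prototype build → Tooling → Supplier sourcing.

Backward pass:
LF_Supplier sourcing = 28; LS_Supplier sourcing = 28−10 = 18
LF_Tooling = LS_Supplier sourcing = 18; LS_Tooling = 18−13 = 5
LF_User testing = LS_Supplier sourcing = 18; LS_User testing = 18−10 = 8
LF_Prototype build = min(LS_User testing=8, LS_Tooling=5) = 5; LS_Prototype build = 5−5 = 0
LF_Concept design = LS_Supplier sourcing = 18; LS_Concept design = 18−10 = 8
Slack_User testing = LS_User testing − ES_User testing = 8 − 5 = 3

3 weeks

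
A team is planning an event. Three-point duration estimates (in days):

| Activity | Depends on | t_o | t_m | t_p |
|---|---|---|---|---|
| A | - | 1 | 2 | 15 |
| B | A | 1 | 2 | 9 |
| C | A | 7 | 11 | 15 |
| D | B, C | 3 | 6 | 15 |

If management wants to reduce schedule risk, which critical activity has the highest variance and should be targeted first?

A

te_A = (1 + 4·2 + 15)/6 = 24/6 = 4; σ²_A = ((15−1)/6)² = 5.444
te_B = (1 + 4·2 + 9)/6 = 18/6 = 3; σ²_B = ((9−1)/6)² = 1.778
te_C = (7 + 4·11 + 15)/6 = 66/6 = 11; σ²_C = ((15−7)/6)² = 1.778
te_D = (3 + 4·6 + 15)/6 = 42/6 = 7; σ²_D = ((15−3)/6)² = 4.000

Forward pass:
ES_A = 0; EF_A = 4
ES_B = 4; EF_B = 4+3 = 7
ES_C = 4; EF_C = 4+11 = 15
ES_D = max(EF_B=7, EF_C=15) = 15; EF_D = 15+7 = 22
Expected project duration μ = 22 days. Critical path: A → C → D.

Variances on critical path: σ²_A=5.444, σ²_C=1.778, σ²_D=4.000.
Largest is σ²_A = 5.444.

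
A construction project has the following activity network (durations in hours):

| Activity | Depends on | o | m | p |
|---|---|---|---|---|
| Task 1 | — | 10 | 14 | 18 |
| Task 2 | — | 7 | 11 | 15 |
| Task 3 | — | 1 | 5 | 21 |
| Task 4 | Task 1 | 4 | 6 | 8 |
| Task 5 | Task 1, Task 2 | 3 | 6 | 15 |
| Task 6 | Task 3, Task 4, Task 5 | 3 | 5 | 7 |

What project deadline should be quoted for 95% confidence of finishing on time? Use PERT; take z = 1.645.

30.1 hours

te_Task 1 = (10 + 4·14 + 18)/6 = 84/6 = 14; σ²_Task 1 = ((18−10)/6)² = 1.778
te_Task 2 = (7 + 4·11 + 15)/6 = 66/6 = 11; σ²_Task 2 = ((15−7)/6)² = 1.778
te_Task 3 = (1 + 4·5 + 21)/6 = 42/6 = 7; σ²_Task 3 = ((21−1)/6)² = 11.111
te_Task 4 = (4 + 4·6 + 8)/6 = 36/6 = 6; σ²_Task 4 = ((8−4)/6)² = 0.444
te_Task 5 = (3 + 4·6 + 15)/6 = 42/6 = 7; σ²_Task 5 = ((15−3)/6)² = 4.000
te_Task 6 = (3 + 4·5 + 7)/6 = 30/6 = 5; σ²_Task 6 = ((7−3)/6)² = 0.444

Forward pass:
ES_Task 1 = 0; EF_Task 1 = 14
ES_Task 2 = 0; EF_Task 2 = 11
ES_Task 3 = 0; EF_Task 3 = 7
ES_Task 4 = 14; EF_Task 4 = 14+6 = 20
ES_Task 5 = max(EF_Task 1=14, EF_Task 2=11) = 14; EF_Task 5 = 14+7 = 21
ES_Task 6 = max(EF_Task 3=7, EF_Task 4=20, EF_Task 5=21) = 21; EF_Task 6 = 21+5 = 26
Expected project duration μ = 26 hours. Critical path: Task 1 → Task 5 → Task 6.

Variance along critical path = 1.778 + 4.000 + 0.444 = 6.222; σ = 2.494 hours.
D = μ + z·σ = 26 + 1.645·2.494 = 30.1 hours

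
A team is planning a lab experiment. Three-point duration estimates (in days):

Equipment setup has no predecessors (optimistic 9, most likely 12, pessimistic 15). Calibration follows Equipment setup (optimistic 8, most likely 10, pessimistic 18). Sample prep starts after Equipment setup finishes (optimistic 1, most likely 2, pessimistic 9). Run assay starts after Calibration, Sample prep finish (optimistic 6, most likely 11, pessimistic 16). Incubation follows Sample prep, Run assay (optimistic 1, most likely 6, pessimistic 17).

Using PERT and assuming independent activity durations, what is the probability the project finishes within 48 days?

0.971

te_Equipment setup = (9 + 4·12 + 15)/6 = 72/6 = 12; σ²_Equipment setup = ((15−9)/6)² = 1.000
te_Calibration = (8 + 4·10 + 18)/6 = 66/6 = 11; σ²_Calibration = ((18−8)/6)² = 2.778
te_Sample prep = (1 + 4·2 + 9)/6 = 18/6 = 3; σ²_Sample prep = ((9−1)/6)² = 1.778
te_Run assay = (6 + 4·11 + 16)/6 = 66/6 = 11; σ²_Run assay = ((16−6)/6)² = 2.778
te_Incubation = (1 + 4·6 + 17)/6 = 42/6 = 7; σ²_Incubation = ((17−1)/6)² = 7.111

Forward pass:
ES_Equipment setup = 0; EF_Equipment setup = 12
ES_Calibration = 12; EF_Calibration = 12+11 = 23
ES_Sample prep = 12; EF_Sample prep = 12+3 = 15
ES_Run assay = max(EF_Calibration=23, EF_Sample prep=15) = 23; EF_Run assay = 23+11 = 34
ES_Incubation = max(EF_Sample prep=15, EF_Run assay=34) = 34; EF_Incubation = 34+7 = 41
Expected project duration μ = 41 days. Critical path: Equipment setup → Calibration → Run assay → Incubation.

Variance along critical path = 1.000 + 2.778 + 2.778 + 7.111 = 13.667; σ = √13.667 = 3.697 days.
Z = (48 − 41) / 3.697 = 1.894
P(T ≤ 48) = Φ(1.894) ≈ 0.971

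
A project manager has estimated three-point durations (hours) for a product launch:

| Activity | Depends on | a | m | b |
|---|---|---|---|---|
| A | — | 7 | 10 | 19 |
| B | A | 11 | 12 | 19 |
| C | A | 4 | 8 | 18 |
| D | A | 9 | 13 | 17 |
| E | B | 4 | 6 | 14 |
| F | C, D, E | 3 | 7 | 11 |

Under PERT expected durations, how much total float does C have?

11 hours

te_A = (7 + 4·10 + 19)/6 = 66/6 = 11
te_B = (11 + 4·12 + 19)/6 = 78/6 = 13
te_C = (4 + 4·8 + 18)/6 = 54/6 = 9
te_D = (9 + 4·13 + 17)/6 = 78/6 = 13
te_E = (4 + 4·6 + 14)/6 = 42/6 = 7
te_F = (3 + 4·7 + 11)/6 = 42/6 = 7

Forward pass:
ES_A = 0; EF_A = 11
ES_B = 11; EF_B = 11+13 = 24
ES_C = 11; EF_C = 11+9 = 20
ES_D = 11; EF_D = 11+13 = 24
ES_E = 24; EF_E = 24+7 = 31
ES_F = max(EF_C=20, EF_D=24, EF_E=31) = 31; EF_F = 31+7 = 38
Expected project duration μ = 38 hours. Critical path: A → B → E → F.

Backward pass:
LF_F = 38; LS_F = 38−7 = 31
LF_E = LS_F = 31; LS_E = 31−7 = 24
LF_D = LS_F = 31; LS_D = 31−13 = 18
LF_C = LS_F = 31; LS_C = 31−9 = 22
LF_B = LS_E = 24; LS_B = 24−13 = 11
LF_A = min(LS_B=11, LS_C=22, LS_D=18) = 11; LS_A = 11−11 = 0
Slack_C = LS_C − ES_C = 22 − 11 = 11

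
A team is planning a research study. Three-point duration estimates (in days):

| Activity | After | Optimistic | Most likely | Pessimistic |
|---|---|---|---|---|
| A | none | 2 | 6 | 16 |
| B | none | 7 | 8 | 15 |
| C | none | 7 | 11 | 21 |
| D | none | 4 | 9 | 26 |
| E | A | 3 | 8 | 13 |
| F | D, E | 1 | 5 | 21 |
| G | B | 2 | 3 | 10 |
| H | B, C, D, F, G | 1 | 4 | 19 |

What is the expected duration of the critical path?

te_A = (2 + 4·6 + 16)/6 = 42/6 = 7
te_B = (7 + 4·8 + 15)/6 = 54/6 = 9
te_C = (7 + 4·11 + 21)/6 = 72/6 = 12
te_D = (4 + 4·9 + 26)/6 = 66/6 = 11
te_E = (3 + 4·8 + 13)/6 = 48/6 = 8
te_F = (1 + 4·5 + 21)/6 = 42/6 = 7
te_G = (2 + 4·3 + 10)/6 = 24/6 = 4
te_H = (1 + 4·4 + 19)/6 = 36/6 = 6

Forward pass:
ES_A = 0; EF_A = 7
ES_B = 0; EF_B = 9
ES_C = 0; EF_C = 12
ES_D = 0; EF_D = 11
ES_E = 7; EF_E = 7+8 = 15
ES_F = max(EF_D=11, EF_E=15) = 15; EF_F = 15+7 = 22
ES_G = 9; EF_G = 9+4 = 13
ES_H = max(EF_B=9, EF_C=12, EF_D=11, EF_F=22, EF_G=13) = 22; EF_H = 22+6 = 28
Expected project duration μ = 28 days. Critical path: A → E → F → H.

28 days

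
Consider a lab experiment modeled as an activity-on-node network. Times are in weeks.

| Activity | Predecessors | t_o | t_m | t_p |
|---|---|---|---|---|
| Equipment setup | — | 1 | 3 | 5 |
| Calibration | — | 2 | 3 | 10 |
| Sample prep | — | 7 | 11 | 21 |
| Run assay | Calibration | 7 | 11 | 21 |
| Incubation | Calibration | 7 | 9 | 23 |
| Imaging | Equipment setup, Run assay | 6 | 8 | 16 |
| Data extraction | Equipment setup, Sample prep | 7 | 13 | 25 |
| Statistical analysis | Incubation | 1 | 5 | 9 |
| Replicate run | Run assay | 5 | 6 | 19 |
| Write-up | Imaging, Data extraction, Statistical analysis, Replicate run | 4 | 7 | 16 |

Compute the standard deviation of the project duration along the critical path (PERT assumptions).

4.29 weeks

te_Equipment setup = (1 + 4·3 + 5)/6 = 18/6 = 3; σ²_Equipment setup = ((5−1)/6)² = 0.444
te_Calibration = (2 + 4·3 + 10)/6 = 24/6 = 4; σ²_Calibration = ((10−2)/6)² = 1.778
te_Sample prep = (7 + 4·11 + 21)/6 = 72/6 = 12; σ²_Sample prep = ((21−7)/6)² = 5.444
te_Run assay = (7 + 4·11 + 21)/6 = 72/6 = 12; σ²_Run assay = ((21−7)/6)² = 5.444
te_Incubation = (7 + 4·9 + 23)/6 = 66/6 = 11; σ²_Incubation = ((23−7)/6)² = 7.111
te_Imaging = (6 + 4·8 + 16)/6 = 54/6 = 9; σ²_Imaging = ((16−6)/6)² = 2.778
te_Data extraction = (7 + 4·13 + 25)/6 = 84/6 = 14; σ²_Data extraction = ((25−7)/6)² = 9.000
te_Statistical analysis = (1 + 4·5 + 9)/6 = 30/6 = 5; σ²_Statistical analysis = ((9−1)/6)² = 1.778
te_Replicate run = (5 + 4·6 + 19)/6 = 48/6 = 8; σ²_Replicate run = ((19−5)/6)² = 5.444
te_Write-up = (4 + 4·7 + 16)/6 = 48/6 = 8; σ²_Write-up = ((16−4)/6)² = 4.000

Forward pass:
ES_Equipment setup = 0; EF_Equipment setup = 3
ES_Calibration = 0; EF_Calibration = 4
ES_Sample prep = 0; EF_Sample prep = 12
ES_Run assay = 4; EF_Run assay = 4+12 = 16
ES_Incubation = 4; EF_Incubation = 4+11 = 15
ES_Imaging = max(EF_Equipment setup=3, EF_Run assay=16) = 16; EF_Imaging = 16+9 = 25
ES_Data extraction = max(EF_Equipment setup=3, EF_Sample prep=12) = 12; EF_Data extraction = 12+14 = 26
ES_Statistical analysis = 15; EF_Statistical analysis = 15+5 = 20
ES_Replicate run = 16; EF_Replicate run = 16+8 = 24
ES_Write-up = max(EF_Imaging=25, EF_Data extraction=26, EF_Statistical analysis=20, EF_Replicate run=24) = 26; EF_Write-up = 26+8 = 34
Expected project duration μ = 34 weeks. Critical path: Sample prep → Data extraction → Write-up.

Variance along critical path = 5.444 + 9.000 + 4.000 = 18.444
σ = √18.444 = 4.295 weeks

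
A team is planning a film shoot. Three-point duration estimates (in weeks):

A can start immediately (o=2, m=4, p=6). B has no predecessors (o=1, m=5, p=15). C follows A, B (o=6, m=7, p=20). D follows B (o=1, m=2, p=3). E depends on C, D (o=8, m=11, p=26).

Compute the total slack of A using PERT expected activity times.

2 weeks

te_A = (2 + 4·4 + 6)/6 = 24/6 = 4
te_B = (1 + 4·5 + 15)/6 = 36/6 = 6
te_C = (6 + 4·7 + 20)/6 = 54/6 = 9
te_D = (1 + 4·2 + 3)/6 = 12/6 = 2
te_E = (8 + 4·11 + 26)/6 = 78/6 = 13

Forward pass:
ES_A = 0; EF_A = 4
ES_B = 0; EF_B = 6
ES_C = max(EF_A=4, EF_B=6) = 6; EF_C = 6+9 = 15
ES_D = 6; EF_D = 6+2 = 8
ES_E = max(EF_C=15, EF_D=8) = 15; EF_E = 15+13 = 28
Expected project duration μ = 28 weeks. Critical path: B → C → E.

Backward pass:
LF_E = 28; LS_E = 28−13 = 15
LF_D = LS_E = 15; LS_D = 15−2 = 13
LF_C = LS_E = 15; LS_C = 15−9 = 6
LF_B = min(LS_C=6, LS_D=13) = 6; LS_B = 6−6 = 0
LF_A = LS_C = 6; LS_A = 6−4 = 2
Slack_A = LS_A − ES_A = 2 − 0 = 2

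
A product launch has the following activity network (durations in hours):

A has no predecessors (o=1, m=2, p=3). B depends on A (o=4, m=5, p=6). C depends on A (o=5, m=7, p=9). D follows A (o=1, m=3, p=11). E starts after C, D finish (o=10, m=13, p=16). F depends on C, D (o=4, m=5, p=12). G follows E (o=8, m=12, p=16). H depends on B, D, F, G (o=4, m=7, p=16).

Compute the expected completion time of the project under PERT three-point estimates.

te_A = (1 + 4·2 + 3)/6 = 12/6 = 2
te_B = (4 + 4·5 + 6)/6 = 30/6 = 5
te_C = (5 + 4·7 + 9)/6 = 42/6 = 7
te_D = (1 + 4·3 + 11)/6 = 24/6 = 4
te_E = (10 + 4·13 + 16)/6 = 78/6 = 13
te_F = (4 + 4·5 + 12)/6 = 36/6 = 6
te_G = (8 + 4·12 + 16)/6 = 72/6 = 12
te_H = (4 + 4·7 + 16)/6 = 48/6 = 8

Forward pass:
ES_A = 0; EF_A = 2
ES_B = 2; EF_B = 2+5 = 7
ES_C = 2; EF_C = 2+7 = 9
ES_D = 2; EF_D = 2+4 = 6
ES_E = max(EF_C=9, EF_D=6) = 9; EF_E = 9+13 = 22
ES_F = max(EF_C=9, EF_D=6) = 9; EF_F = 9+6 = 15
ES_G = 22; EF_G = 22+12 = 34
ES_H = max(EF_B=7, EF_D=6, EF_F=15, EF_G=34) = 34; EF_H = 34+8 = 42
Expected project duration μ = 42 hours. Critical path: A → C → E → G → H.

42 hours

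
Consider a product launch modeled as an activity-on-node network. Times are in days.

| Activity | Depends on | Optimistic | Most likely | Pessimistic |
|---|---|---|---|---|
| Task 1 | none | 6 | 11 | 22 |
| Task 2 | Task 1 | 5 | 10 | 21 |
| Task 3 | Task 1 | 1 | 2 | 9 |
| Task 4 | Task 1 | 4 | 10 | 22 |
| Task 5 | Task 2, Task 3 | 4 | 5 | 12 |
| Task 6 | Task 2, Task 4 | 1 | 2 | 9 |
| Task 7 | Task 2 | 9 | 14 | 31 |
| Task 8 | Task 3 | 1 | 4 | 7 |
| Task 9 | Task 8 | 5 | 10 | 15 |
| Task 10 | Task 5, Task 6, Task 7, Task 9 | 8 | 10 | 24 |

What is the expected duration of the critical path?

51 days

te_Task 1 = (6 + 4·11 + 22)/6 = 72/6 = 12
te_Task 2 = (5 + 4·10 + 21)/6 = 66/6 = 11
te_Task 3 = (1 + 4·2 + 9)/6 = 18/6 = 3
te_Task 4 = (4 + 4·10 + 22)/6 = 66/6 = 11
te_Task 5 = (4 + 4·5 + 12)/6 = 36/6 = 6
te_Task 6 = (1 + 4·2 + 9)/6 = 18/6 = 3
te_Task 7 = (9 + 4·14 + 31)/6 = 96/6 = 16
te_Task 8 = (1 + 4·4 + 7)/6 = 24/6 = 4
te_Task 9 = (5 + 4·10 + 15)/6 = 60/6 = 10
te_Task 10 = (8 + 4·10 + 24)/6 = 72/6 = 12

Forward pass:
ES_Task 1 = 0; EF_Task 1 = 12
ES_Task 2 = 12; EF_Task 2 = 12+11 = 23
ES_Task 3 = 12; EF_Task 3 = 12+3 = 15
ES_Task 4 = 12; EF_Task 4 = 12+11 = 23
ES_Task 5 = max(EF_Task 2=23, EF_Task 3=15) = 23; EF_Task 5 = 23+6 = 29
ES_Task 6 = max(EF_Task 2=23, EF_Task 4=23) = 23; EF_Task 6 = 23+3 = 26
ES_Task 7 = 23; EF_Task 7 = 23+16 = 39
ES_Task 8 = 15; EF_Task 8 = 15+4 = 19
ES_Task 9 = 19; EF_Task 9 = 19+10 = 29
ES_Task 10 = max(EF_Task 5=29, EF_Task 6=26, EF_Task 7=39, EF_Task 9=29) = 39; EF_Task 10 = 39+12 = 51
Expected project duration μ = 51 days. Critical path: Task 1 → Task 2 → Task 7 → Task 10.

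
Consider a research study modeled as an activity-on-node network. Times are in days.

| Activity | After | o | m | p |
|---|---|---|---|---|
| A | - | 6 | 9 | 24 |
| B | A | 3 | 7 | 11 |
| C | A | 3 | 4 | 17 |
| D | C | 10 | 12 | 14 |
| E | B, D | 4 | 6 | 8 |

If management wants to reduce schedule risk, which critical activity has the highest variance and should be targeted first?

te_A = (6 + 4·9 + 24)/6 = 66/6 = 11; σ²_A = ((24−6)/6)² = 9.000
te_B = (3 + 4·7 + 11)/6 = 42/6 = 7; σ²_B = ((11−3)/6)² = 1.778
te_C = (3 + 4·4 + 17)/6 = 36/6 = 6; σ²_C = ((17−3)/6)² = 5.444
te_D = (10 + 4·12 + 14)/6 = 72/6 = 12; σ²_D = ((14−10)/6)² = 0.444
te_E = (4 + 4·6 + 8)/6 = 36/6 = 6; σ²_E = ((8−4)/6)² = 0.444

Forward pass:
ES_A = 0; EF_A = 11
ES_B = 11; EF_B = 11+7 = 18
ES_C = 11; EF_C = 11+6 = 17
ES_D = 17; EF_D = 17+12 = 29
ES_E = max(EF_B=18, EF_D=29) = 29; EF_E = 29+6 = 35
Expected project duration μ = 35 days. Critical path: A → C → D → E.

Variances on critical path: σ²_A=9.000, σ²_C=5.444, σ²_D=0.444, σ²_E=0.444.
Largest is σ²_A = 9.000.

A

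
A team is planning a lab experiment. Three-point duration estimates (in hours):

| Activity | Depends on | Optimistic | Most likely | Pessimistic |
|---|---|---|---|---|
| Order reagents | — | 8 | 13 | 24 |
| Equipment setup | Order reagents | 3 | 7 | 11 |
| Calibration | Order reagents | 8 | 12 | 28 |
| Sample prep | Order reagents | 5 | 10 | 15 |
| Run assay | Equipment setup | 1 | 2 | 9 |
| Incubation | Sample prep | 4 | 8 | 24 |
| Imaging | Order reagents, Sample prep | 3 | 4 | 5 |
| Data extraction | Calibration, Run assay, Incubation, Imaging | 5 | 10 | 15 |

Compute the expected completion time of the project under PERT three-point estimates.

te_Order reagents = (8 + 4·13 + 24)/6 = 84/6 = 14
te_Equipment setup = (3 + 4·7 + 11)/6 = 42/6 = 7
te_Calibration = (8 + 4·12 + 28)/6 = 84/6 = 14
te_Sample prep = (5 + 4·10 + 15)/6 = 60/6 = 10
te_Run assay = (1 + 4·2 + 9)/6 = 18/6 = 3
te_Incubation = (4 + 4·8 + 24)/6 = 60/6 = 10
te_Imaging = (3 + 4·4 + 5)/6 = 24/6 = 4
te_Data extraction = (5 + 4·10 + 15)/6 = 60/6 = 10

Forward pass:
ES_Order reagents = 0; EF_Order reagents = 14
ES_Equipment setup = 14; EF_Equipment setup = 14+7 = 21
ES_Calibration = 14; EF_Calibration = 14+14 = 28
ES_Sample prep = 14; EF_Sample prep = 14+10 = 24
ES_Run assay = 21; EF_Run assay = 21+3 = 24
ES_Incubation = 24; EF_Incubation = 24+10 = 34
ES_Imaging = max(EF_Order reagents=14, EF_Sample prep=24) = 24; EF_Imaging = 24+4 = 28
ES_Data extraction = max(EF_Calibration=28, EF_Run assay=24, EF_Incubation=34, EF_Imaging=28) = 34; EF_Data extraction = 34+10 = 44
Expected project duration μ = 44 hours. Critical path: Order reagents → Sample prep → Incubation → Data extraction.

44 hours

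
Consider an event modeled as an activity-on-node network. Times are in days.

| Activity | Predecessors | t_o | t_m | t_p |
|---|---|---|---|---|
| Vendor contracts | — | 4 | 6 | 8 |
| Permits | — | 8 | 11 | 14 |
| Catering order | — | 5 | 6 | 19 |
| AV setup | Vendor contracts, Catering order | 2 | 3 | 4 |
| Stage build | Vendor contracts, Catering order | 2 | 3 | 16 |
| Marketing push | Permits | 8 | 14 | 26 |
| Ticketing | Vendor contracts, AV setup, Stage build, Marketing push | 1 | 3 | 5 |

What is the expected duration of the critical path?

29 days

te_Vendor contracts = (4 + 4·6 + 8)/6 = 36/6 = 6
te_Permits = (8 + 4·11 + 14)/6 = 66/6 = 11
te_Catering order = (5 + 4·6 + 19)/6 = 48/6 = 8
te_AV setup = (2 + 4·3 + 4)/6 = 18/6 = 3
te_Stage build = (2 + 4·3 + 16)/6 = 30/6 = 5
te_Marketing push = (8 + 4·14 + 26)/6 = 90/6 = 15
te_Ticketing = (1 + 4·3 + 5)/6 = 18/6 = 3

Forward pass:
ES_Vendor contracts = 0; EF_Vendor contracts = 6
ES_Permits = 0; EF_Permits = 11
ES_Catering order = 0; EF_Catering order = 8
ES_AV setup = max(EF_Vendor contracts=6, EF_Catering order=8) = 8; EF_AV setup = 8+3 = 11
ES_Stage build = max(EF_Vendor contracts=6, EF_Catering order=8) = 8; EF_Stage build = 8+5 = 13
ES_Marketing push = 11; EF_Marketing push = 11+15 = 26
ES_Ticketing = max(EF_Vendor contracts=6, EF_AV setup=11, EF_Stage build=13, EF_Marketing push=26) = 26; EF_Ticketing = 26+3 = 29
Expected project duration μ = 29 days. Critical path: Permits → Marketing push → Ticketing.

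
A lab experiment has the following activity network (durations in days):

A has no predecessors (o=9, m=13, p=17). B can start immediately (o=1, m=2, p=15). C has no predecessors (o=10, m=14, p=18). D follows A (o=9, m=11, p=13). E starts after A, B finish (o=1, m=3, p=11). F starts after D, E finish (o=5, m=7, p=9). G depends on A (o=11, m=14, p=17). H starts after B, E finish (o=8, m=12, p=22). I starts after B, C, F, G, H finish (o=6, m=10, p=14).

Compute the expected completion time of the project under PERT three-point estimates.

te_A = (9 + 4·13 + 17)/6 = 78/6 = 13
te_B = (1 + 4·2 + 15)/6 = 24/6 = 4
te_C = (10 + 4·14 + 18)/6 = 84/6 = 14
te_D = (9 + 4·11 + 13)/6 = 66/6 = 11
te_E = (1 + 4·3 + 11)/6 = 24/6 = 4
te_F = (5 + 4·7 + 9)/6 = 42/6 = 7
te_G = (11 + 4·14 + 17)/6 = 84/6 = 14
te_H = (8 + 4·12 + 22)/6 = 78/6 = 13
te_I = (6 + 4·10 + 14)/6 = 60/6 = 10

Forward pass:
ES_A = 0; EF_A = 13
ES_B = 0; EF_B = 4
ES_C = 0; EF_C = 14
ES_D = 13; EF_D = 13+11 = 24
ES_E = max(EF_A=13, EF_B=4) = 13; EF_E = 13+4 = 17
ES_F = max(EF_D=24, EF_E=17) = 24; EF_F = 24+7 = 31
ES_G = 13; EF_G = 13+14 = 27
ES_H = max(EF_B=4, EF_E=17) = 17; EF_H = 17+13 = 30
ES_I = max(EF_B=4, EF_C=14, EF_F=31, EF_G=27, EF_H=30) = 31; EF_I = 31+10 = 41
Expected project duration μ = 41 days. Critical path: A → D → F → I.

41 days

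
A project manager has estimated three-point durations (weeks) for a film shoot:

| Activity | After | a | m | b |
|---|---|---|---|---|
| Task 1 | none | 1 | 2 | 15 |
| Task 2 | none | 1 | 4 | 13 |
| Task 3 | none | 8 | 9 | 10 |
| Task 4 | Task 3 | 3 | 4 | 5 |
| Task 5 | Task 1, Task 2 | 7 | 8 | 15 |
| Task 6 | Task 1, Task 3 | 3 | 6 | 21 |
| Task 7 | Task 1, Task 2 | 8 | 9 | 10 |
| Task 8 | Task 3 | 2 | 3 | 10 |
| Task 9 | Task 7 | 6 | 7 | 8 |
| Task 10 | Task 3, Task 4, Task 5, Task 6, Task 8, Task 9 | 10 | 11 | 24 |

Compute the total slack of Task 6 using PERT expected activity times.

te_Task 1 = (1 + 4·2 + 15)/6 = 24/6 = 4
te_Task 2 = (1 + 4·4 + 13)/6 = 30/6 = 5
te_Task 3 = (8 + 4·9 + 10)/6 = 54/6 = 9
te_Task 4 = (3 + 4·4 + 5)/6 = 24/6 = 4
te_Task 5 = (7 + 4·8 + 15)/6 = 54/6 = 9
te_Task 6 = (3 + 4·6 + 21)/6 = 48/6 = 8
te_Task 7 = (8 + 4·9 + 10)/6 = 54/6 = 9
te_Task 8 = (2 + 4·3 + 10)/6 = 24/6 = 4
te_Task 9 = (6 + 4·7 + 8)/6 = 42/6 = 7
te_Task 10 = (10 + 4·11 + 24)/6 = 78/6 = 13

Forward pass:
ES_Task 1 = 0; EF_Task 1 = 4
ES_Task 2 = 0; EF_Task 2 = 5
ES_Task 3 = 0; EF_Task 3 = 9
ES_Task 4 = 9; EF_Task 4 = 9+4 = 13
ES_Task 5 = max(EF_Task 1=4, EF_Task 2=5) = 5; EF_Task 5 = 5+9 = 14
ES_Task 6 = max(EF_Task 1=4, EF_Task 3=9) = 9; EF_Task 6 = 9+8 = 17
ES_Task 7 = max(EF_Task 1=4, EF_Task 2=5) = 5; EF_Task 7 = 5+9 = 14
ES_Task 8 = 9; EF_Task 8 = 9+4 = 13
ES_Task 9 = 14; EF_Task 9 = 14+7 = 21
ES_Task 10 = max(EF_Task 3=9, EF_Task 4=13, EF_Task 5=14, EF_Task 6=17, EF_Task 8=13, EF_Task 9=21) = 21; EF_Task 10 = 21+13 = 34
Expected project duration μ = 34 weeks. Critical path: Task 2 → Task 7 → Task 9 → Task 10.

Backward pass:
LF_Task 10 = 34; LS_Task 10 = 34−13 = 21
LF_Task 9 = LS_Task 10 = 21; LS_Task 9 = 21−7 = 14
LF_Task 8 = LS_Task 10 = 21; LS_Task 8 = 21−4 = 17
LF_Task 7 = LS_Task 9 = 14; LS_Task 7 = 14−9 = 5
LF_Task 6 = LS_Task 10 = 21; LS_Task 6 = 21−8 = 13
LF_Task 5 = LS_Task 10 = 21; LS_Task 5 = 21−9 = 12
LF_Task 4 = LS_Task 10 = 21; LS_Task 4 = 21−4 = 17
LF_Task 3 = min(LS_Task 4=17, LS_Task 6=13, LS_Task 8=17, LS_Task 10=21) = 13; LS_Task 3 = 13−9 = 4
LF_Task 2 = min(LS_Task 5=12, LS_Task 7=5) = 5; LS_Task 2 = 5−5 = 0
LF_Task 1 = min(LS_Task 5=12, LS_Task 6=13, LS_Task 7=5) = 5; LS_Task 1 = 5−4 = 1
Slack_Task 6 = LS_Task 6 − ES_Task 6 = 13 − 9 = 4

4 weeks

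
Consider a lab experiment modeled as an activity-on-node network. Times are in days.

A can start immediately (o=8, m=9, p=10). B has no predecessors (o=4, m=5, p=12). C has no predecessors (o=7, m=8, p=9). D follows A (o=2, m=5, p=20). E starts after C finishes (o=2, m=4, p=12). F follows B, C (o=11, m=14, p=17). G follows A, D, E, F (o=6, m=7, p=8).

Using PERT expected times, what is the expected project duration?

29 days

te_A = (8 + 4·9 + 10)/6 = 54/6 = 9
te_B = (4 + 4·5 + 12)/6 = 36/6 = 6
te_C = (7 + 4·8 + 9)/6 = 48/6 = 8
te_D = (2 + 4·5 + 20)/6 = 42/6 = 7
te_E = (2 + 4·4 + 12)/6 = 30/6 = 5
te_F = (11 + 4·14 + 17)/6 = 84/6 = 14
te_G = (6 + 4·7 + 8)/6 = 42/6 = 7

Forward pass:
ES_A = 0; EF_A = 9
ES_B = 0; EF_B = 6
ES_C = 0; EF_C = 8
ES_D = 9; EF_D = 9+7 = 16
ES_E = 8; EF_E = 8+5 = 13
ES_F = max(EF_B=6, EF_C=8) = 8; EF_F = 8+14 = 22
ES_G = max(EF_A=9, EF_D=16, EF_E=13, EF_F=22) = 22; EF_G = 22+7 = 29
Expected project duration μ = 29 days. Critical path: C → F → G.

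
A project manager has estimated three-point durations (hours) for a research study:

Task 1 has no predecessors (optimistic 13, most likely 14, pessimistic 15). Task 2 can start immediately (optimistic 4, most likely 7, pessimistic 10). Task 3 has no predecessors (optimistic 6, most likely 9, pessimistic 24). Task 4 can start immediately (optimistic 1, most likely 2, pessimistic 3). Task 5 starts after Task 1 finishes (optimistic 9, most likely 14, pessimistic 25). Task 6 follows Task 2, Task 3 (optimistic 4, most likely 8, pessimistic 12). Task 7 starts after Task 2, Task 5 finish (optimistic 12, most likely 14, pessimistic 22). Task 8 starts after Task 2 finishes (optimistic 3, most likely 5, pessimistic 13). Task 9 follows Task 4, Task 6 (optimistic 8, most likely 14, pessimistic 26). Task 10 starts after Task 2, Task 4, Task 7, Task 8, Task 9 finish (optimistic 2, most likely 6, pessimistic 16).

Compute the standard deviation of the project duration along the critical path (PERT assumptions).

te_Task 1 = (13 + 4·14 + 15)/6 = 84/6 = 14; σ²_Task 1 = ((15−13)/6)² = 0.111
te_Task 2 = (4 + 4·7 + 10)/6 = 42/6 = 7; σ²_Task 2 = ((10−4)/6)² = 1.000
te_Task 3 = (6 + 4·9 + 24)/6 = 66/6 = 11; σ²_Task 3 = ((24−6)/6)² = 9.000
te_Task 4 = (1 + 4·2 + 3)/6 = 12/6 = 2; σ²_Task 4 = ((3−1)/6)² = 0.111
te_Task 5 = (9 + 4·14 + 25)/6 = 90/6 = 15; σ²_Task 5 = ((25−9)/6)² = 7.111
te_Task 6 = (4 + 4·8 + 12)/6 = 48/6 = 8; σ²_Task 6 = ((12−4)/6)² = 1.778
te_Task 7 = (12 + 4·14 + 22)/6 = 90/6 = 15; σ²_Task 7 = ((22−12)/6)² = 2.778
te_Task 8 = (3 + 4·5 + 13)/6 = 36/6 = 6; σ²_Task 8 = ((13−3)/6)² = 2.778
te_Task 9 = (8 + 4·14 + 26)/6 = 90/6 = 15; σ²_Task 9 = ((26−8)/6)² = 9.000
te_Task 10 = (2 + 4·6 + 16)/6 = 42/6 = 7; σ²_Task 10 = ((16−2)/6)² = 5.444

Forward pass:
ES_Task 1 = 0; EF_Task 1 = 14
ES_Task 2 = 0; EF_Task 2 = 7
ES_Task 3 = 0; EF_Task 3 = 11
ES_Task 4 = 0; EF_Task 4 = 2
ES_Task 5 = 14; EF_Task 5 = 14+15 = 29
ES_Task 6 = max(EF_Task 2=7, EF_Task 3=11) = 11; EF_Task 6 = 11+8 = 19
ES_Task 7 = max(EF_Task 2=7, EF_Task 5=29) = 29; EF_Task 7 = 29+15 = 44
ES_Task 8 = 7; EF_Task 8 = 7+6 = 13
ES_Task 9 = max(EF_Task 4=2, EF_Task 6=19) = 19; EF_Task 9 = 19+15 = 34
ES_Task 10 = max(EF_Task 2=7, EF_Task 4=2, EF_Task 7=44, EF_Task 8=13, EF_Task 9=34) = 44; EF_Task 10 = 44+7 = 51
Expected project duration μ = 51 hours. Critical path: Task 1 → Task 5 → Task 7 → Task 10.

Variance along critical path = 0.111 + 7.111 + 2.778 + 5.444 = 15.444
σ = √15.444 = 3.930 hours

3.93 hours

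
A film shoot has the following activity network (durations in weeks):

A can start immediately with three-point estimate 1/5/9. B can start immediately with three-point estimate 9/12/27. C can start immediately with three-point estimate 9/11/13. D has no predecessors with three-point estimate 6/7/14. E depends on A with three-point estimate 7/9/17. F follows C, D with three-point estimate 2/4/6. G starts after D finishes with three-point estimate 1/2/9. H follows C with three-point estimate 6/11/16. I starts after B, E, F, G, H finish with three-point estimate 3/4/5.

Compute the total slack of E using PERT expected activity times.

te_A = (1 + 4·5 + 9)/6 = 30/6 = 5
te_B = (9 + 4·12 + 27)/6 = 84/6 = 14
te_C = (9 + 4·11 + 13)/6 = 66/6 = 11
te_D = (6 + 4·7 + 14)/6 = 48/6 = 8
te_E = (7 + 4·9 + 17)/6 = 60/6 = 10
te_F = (2 + 4·4 + 6)/6 = 24/6 = 4
te_G = (1 + 4·2 + 9)/6 = 18/6 = 3
te_H = (6 + 4·11 + 16)/6 = 66/6 = 11
te_I = (3 + 4·4 + 5)/6 = 24/6 = 4

Forward pass:
ES_A = 0; EF_A = 5
ES_B = 0; EF_B = 14
ES_C = 0; EF_C = 11
ES_D = 0; EF_D = 8
ES_E = 5; EF_E = 5+10 = 15
ES_F = max(EF_C=11, EF_D=8) = 11; EF_F = 11+4 = 15
ES_G = 8; EF_G = 8+3 = 11
ES_H = 11; EF_H = 11+11 = 22
ES_I = max(EF_B=14, EF_E=15, EF_F=15, EF_G=11, EF_H=22) = 22; EF_I = 22+4 = 26
Expected project duration μ = 26 weeks. Critical path: C → H → I.

Backward pass:
LF_I = 26; LS_I = 26−4 = 22
LF_H = LS_I = 22; LS_H = 22−11 = 11
LF_G = LS_I = 22; LS_G = 22−3 = 19
LF_F = LS_I = 22; LS_F = 22−4 = 18
LF_E = LS_I = 22; LS_E = 22−10 = 12
LF_D = min(LS_F=18, LS_G=19) = 18; LS_D = 18−8 = 10
LF_C = min(LS_F=18, LS_H=11) = 11; LS_C = 11−11 = 0
LF_B = LS_I = 22; LS_B = 22−14 = 8
LF_A = LS_E = 12; LS_A = 12−5 = 7
Slack_E = LS_E − ES_E = 12 − 5 = 7

7 weeks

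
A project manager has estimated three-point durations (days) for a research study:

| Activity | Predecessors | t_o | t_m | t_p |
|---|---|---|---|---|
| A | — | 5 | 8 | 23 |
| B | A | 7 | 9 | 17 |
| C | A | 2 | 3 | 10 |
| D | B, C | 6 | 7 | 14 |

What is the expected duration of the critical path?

28 days

te_A = (5 + 4·8 + 23)/6 = 60/6 = 10
te_B = (7 + 4·9 + 17)/6 = 60/6 = 10
te_C = (2 + 4·3 + 10)/6 = 24/6 = 4
te_D = (6 + 4·7 + 14)/6 = 48/6 = 8

Forward pass:
ES_A = 0; EF_A = 10
ES_B = 10; EF_B = 10+10 = 20
ES_C = 10; EF_C = 10+4 = 14
ES_D = max(EF_B=20, EF_C=14) = 20; EF_D = 20+8 = 28
Expected project duration μ = 28 days. Critical path: A → B → D.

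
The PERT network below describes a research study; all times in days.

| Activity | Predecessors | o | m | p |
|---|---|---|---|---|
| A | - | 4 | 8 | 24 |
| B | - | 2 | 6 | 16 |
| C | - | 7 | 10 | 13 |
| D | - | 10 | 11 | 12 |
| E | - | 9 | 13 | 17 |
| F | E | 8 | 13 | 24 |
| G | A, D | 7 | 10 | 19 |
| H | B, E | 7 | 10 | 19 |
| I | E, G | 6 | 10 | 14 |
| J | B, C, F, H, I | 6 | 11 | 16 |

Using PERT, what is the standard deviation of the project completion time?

2.94 days

te_A = (4 + 4·8 + 24)/6 = 60/6 = 10; σ²_A = ((24−4)/6)² = 11.111
te_B = (2 + 4·6 + 16)/6 = 42/6 = 7; σ²_B = ((16−2)/6)² = 5.444
te_C = (7 + 4·10 + 13)/6 = 60/6 = 10; σ²_C = ((13−7)/6)² = 1.000
te_D = (10 + 4·11 + 12)/6 = 66/6 = 11; σ²_D = ((12−10)/6)² = 0.111
te_E = (9 + 4·13 + 17)/6 = 78/6 = 13; σ²_E = ((17−9)/6)² = 1.778
te_F = (8 + 4·13 + 24)/6 = 84/6 = 14; σ²_F = ((24−8)/6)² = 7.111
te_G = (7 + 4·10 + 19)/6 = 66/6 = 11; σ²_G = ((19−7)/6)² = 4.000
te_H = (7 + 4·10 + 19)/6 = 66/6 = 11; σ²_H = ((19−7)/6)² = 4.000
te_I = (6 + 4·10 + 14)/6 = 60/6 = 10; σ²_I = ((14−6)/6)² = 1.778
te_J = (6 + 4·11 + 16)/6 = 66/6 = 11; σ²_J = ((16−6)/6)² = 2.778

Forward pass:
ES_A = 0; EF_A = 10
ES_B = 0; EF_B = 7
ES_C = 0; EF_C = 10
ES_D = 0; EF_D = 11
ES_E = 0; EF_E = 13
ES_F = 13; EF_F = 13+14 = 27
ES_G = max(EF_A=10, EF_D=11) = 11; EF_G = 11+11 = 22
ES_H = max(EF_B=7, EF_E=13) = 13; EF_H = 13+11 = 24
ES_I = max(EF_E=13, EF_G=22) = 22; EF_I = 22+10 = 32
ES_J = max(EF_B=7, EF_C=10, EF_F=27, EF_H=24, EF_I=32) = 32; EF_J = 32+11 = 43
Expected project duration μ = 43 days. Critical path: D → G → I → J.

Variance along critical path = 0.111 + 4.000 + 1.778 + 2.778 = 8.667
σ = √8.667 = 2.944 days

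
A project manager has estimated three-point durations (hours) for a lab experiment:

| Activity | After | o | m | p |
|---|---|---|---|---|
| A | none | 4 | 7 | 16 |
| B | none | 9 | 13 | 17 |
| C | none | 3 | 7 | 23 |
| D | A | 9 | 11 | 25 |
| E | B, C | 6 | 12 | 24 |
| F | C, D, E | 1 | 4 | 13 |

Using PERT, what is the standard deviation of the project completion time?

3.84 hours

te_A = (4 + 4·7 + 16)/6 = 48/6 = 8; σ²_A = ((16−4)/6)² = 4.000
te_B = (9 + 4·13 + 17)/6 = 78/6 = 13; σ²_B = ((17−9)/6)² = 1.778
te_C = (3 + 4·7 + 23)/6 = 54/6 = 9; σ²_C = ((23−3)/6)² = 11.111
te_D = (9 + 4·11 + 25)/6 = 78/6 = 13; σ²_D = ((25−9)/6)² = 7.111
te_E = (6 + 4·12 + 24)/6 = 78/6 = 13; σ²_E = ((24−6)/6)² = 9.000
te_F = (1 + 4·4 + 13)/6 = 30/6 = 5; σ²_F = ((13−1)/6)² = 4.000

Forward pass:
ES_A = 0; EF_A = 8
ES_B = 0; EF_B = 13
ES_C = 0; EF_C = 9
ES_D = 8; EF_D = 8+13 = 21
ES_E = max(EF_B=13, EF_C=9) = 13; EF_E = 13+13 = 26
ES_F = max(EF_C=9, EF_D=21, EF_E=26) = 26; EF_F = 26+5 = 31
Expected project duration μ = 31 hours. Critical path: B → E → F.

Variance along critical path = 1.778 + 9.000 + 4.000 = 14.778
σ = √14.778 = 3.844 hours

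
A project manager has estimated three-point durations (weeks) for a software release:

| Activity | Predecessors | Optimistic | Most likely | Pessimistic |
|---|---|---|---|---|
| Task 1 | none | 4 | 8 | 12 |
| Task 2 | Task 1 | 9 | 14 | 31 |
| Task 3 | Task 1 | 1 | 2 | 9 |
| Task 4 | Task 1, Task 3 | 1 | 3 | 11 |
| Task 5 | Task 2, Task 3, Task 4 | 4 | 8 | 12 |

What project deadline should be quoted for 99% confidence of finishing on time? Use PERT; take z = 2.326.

41.6 weeks

te_Task 1 = (4 + 4·8 + 12)/6 = 48/6 = 8; σ²_Task 1 = ((12−4)/6)² = 1.778
te_Task 2 = (9 + 4·14 + 31)/6 = 96/6 = 16; σ²_Task 2 = ((31−9)/6)² = 13.444
te_Task 3 = (1 + 4·2 + 9)/6 = 18/6 = 3; σ²_Task 3 = ((9−1)/6)² = 1.778
te_Task 4 = (1 + 4·3 + 11)/6 = 24/6 = 4; σ²_Task 4 = ((11−1)/6)² = 2.778
te_Task 5 = (4 + 4·8 + 12)/6 = 48/6 = 8; σ²_Task 5 = ((12−4)/6)² = 1.778

Forward pass:
ES_Task 1 = 0; EF_Task 1 = 8
ES_Task 2 = 8; EF_Task 2 = 8+16 = 24
ES_Task 3 = 8; EF_Task 3 = 8+3 = 11
ES_Task 4 = max(EF_Task 1=8, EF_Task 3=11) = 11; EF_Task 4 = 11+4 = 15
ES_Task 5 = max(EF_Task 2=24, EF_Task 3=11, EF_Task 4=15) = 24; EF_Task 5 = 24+8 = 32
Expected project duration μ = 32 weeks. Critical path: Task 1 → Task 2 → Task 5.

Variance along critical path = 1.778 + 13.444 + 1.778 = 17.000; σ = 4.123 weeks.
D = μ + z·σ = 32 + 2.326·4.123 = 41.6 weeks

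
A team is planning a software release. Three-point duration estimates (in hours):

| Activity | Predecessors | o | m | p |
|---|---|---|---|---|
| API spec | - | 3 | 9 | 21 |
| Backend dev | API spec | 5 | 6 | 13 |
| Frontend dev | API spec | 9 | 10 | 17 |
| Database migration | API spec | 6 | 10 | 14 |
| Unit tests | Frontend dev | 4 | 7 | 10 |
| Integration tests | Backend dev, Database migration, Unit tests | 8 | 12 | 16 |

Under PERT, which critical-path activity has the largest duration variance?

te_API spec = (3 + 4·9 + 21)/6 = 60/6 = 10; σ²_API spec = ((21−3)/6)² = 9.000
te_Backend dev = (5 + 4·6 + 13)/6 = 42/6 = 7; σ²_Backend dev = ((13−5)/6)² = 1.778
te_Frontend dev = (9 + 4·10 + 17)/6 = 66/6 = 11; σ²_Frontend dev = ((17−9)/6)² = 1.778
te_Database migration = (6 + 4·10 + 14)/6 = 60/6 = 10; σ²_Database migration = ((14−6)/6)² = 1.778
te_Unit tests = (4 + 4·7 + 10)/6 = 42/6 = 7; σ²_Unit tests = ((10−4)/6)² = 1.000
te_Integration tests = (8 + 4·12 + 16)/6 = 72/6 = 12; σ²_Integration tests = ((16−8)/6)² = 1.778

Forward pass:
ES_API spec = 0; EF_API spec = 10
ES_Backend dev = 10; EF_Backend dev = 10+7 = 17
ES_Frontend dev = 10; EF_Frontend dev = 10+11 = 21
ES_Database migration = 10; EF_Database migration = 10+10 = 20
ES_Unit tests = 21; EF_Unit tests = 21+7 = 28
ES_Integration tests = max(EF_Backend dev=17, EF_Database migration=20, EF_Unit tests=28) = 28; EF_Integration tests = 28+12 = 40
Expected project duration μ = 40 hours. Critical path: API spec → Frontend dev → Unit tests → Integration tests.

Variances on critical path: σ²_API spec=9.000, σ²_Frontend dev=1.778, σ²_Unit tests=1.000, σ²_Integration tests=1.778.
Largest is σ²_API spec = 9.000.

API spec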